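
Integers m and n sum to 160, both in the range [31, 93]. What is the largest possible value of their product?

6400

For a fixed sum, the product mn is largest when m and n are as close as possible.
Taking m = 80 and n = 80 (both in [31, 93]) gives mn = 6400.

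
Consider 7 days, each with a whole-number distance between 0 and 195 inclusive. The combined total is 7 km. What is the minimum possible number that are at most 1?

If only k of them are at most 1, the other 7 − k are at least 2, so the total is at least (7 − k)·2 + k·0.
This is ≤ 7, so (7 − k)·2 + 0k ≤ 7, which gives k ≥ 4.
Exactly 4 works: 4 values at 0 and 3 at 2 total 6; raise one of the low values by 1 (still ≤ 1) to hit 7.

4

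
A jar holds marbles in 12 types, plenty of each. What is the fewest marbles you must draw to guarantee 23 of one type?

265

In the worst case you draw 22 of each of the 12 types: 12 × 22 = 264.
One more forces 23 of some type, so 264 + 1 = 265.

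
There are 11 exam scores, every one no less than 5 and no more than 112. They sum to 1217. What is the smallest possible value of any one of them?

97

To make one score as small as possible, make the other 10 as large as possible.
The other 10 contribute at most 10 × 112 = 1120, leaving at least 1217 − 1120 = 97.
Since 97 ≥ 5, this is achievable: one at 97 and 10 at 112.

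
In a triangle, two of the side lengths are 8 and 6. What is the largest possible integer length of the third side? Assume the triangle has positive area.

The third side must be less than 8 + 6 = 14.
The largest integer below 14 is 13.

13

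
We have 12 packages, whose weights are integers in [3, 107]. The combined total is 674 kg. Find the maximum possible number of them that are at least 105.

If k of the values are ≥ 105, the total is ≥ 105k + 3(12 − k).
Setting 105k + 3(12 − k) ≤ 674 gives 102k ≤ 638, so k ≤ 6.
k = 6 is achieved by 6 values at 105 and 6 at 3, total 648; add 26 to one value (staying below 105) to reach 674.

6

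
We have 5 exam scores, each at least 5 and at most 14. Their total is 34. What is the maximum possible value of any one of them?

14

Maximizing one value means minimizing the remaining 4.
The other 4 contribute at least 4 × 5 = 20, leaving at most 34 − 20 = 14.
Since 14 ≤ 14, this is achievable: one at 14 and 4 at 5.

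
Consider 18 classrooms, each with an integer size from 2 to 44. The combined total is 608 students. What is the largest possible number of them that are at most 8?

Each value at 8 or below falls at least 44 − 8 = 36 short of the ceiling 44.
The ceiling total is 18 × 44 = 792, and we need 608, so at most ⌊(792 − 608)/36⌋ = 5 can be that low.
k = 5 is achieved by 5 values at 8 and 13 at 44, total 612; lower one of the 44's by 4 (still > 8) to reach 608.

5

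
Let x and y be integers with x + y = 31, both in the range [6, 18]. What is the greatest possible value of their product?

240

xy = x(31 − x) is maximized when x is as near 31/2 as the bounds allow.
Taking x = 15 and y = 16 (both in [6, 18]) gives xy = 240.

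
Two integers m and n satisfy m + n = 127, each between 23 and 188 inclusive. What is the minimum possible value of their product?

2392

For a fixed sum, mn is smallest when m and n are as far apart as possible.
At the endpoint m = 23, n = 127 − 23 = 104, so mn = 23 × 104 = 2392.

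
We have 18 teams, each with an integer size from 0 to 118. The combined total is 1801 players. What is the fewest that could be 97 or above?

4

If only k of them are at least 97, the other 18 − k are at most 96, so the total is at most k·118 + (18 − k)·96.
This must reach 1801, so k·118 + (18 − k)·96 ≥ 1801, giving k ≥ 4.
Exactly 4 works: 4 values at 118 and 14 at 96 total 1816; lower one of the high values by 15 (still ≥ 97) to hit 1801.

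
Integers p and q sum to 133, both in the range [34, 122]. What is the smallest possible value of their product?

3366

For a fixed sum, pq is smallest when p and q are as far apart as possible.
The extreme feasible split is p = 34, q = 99, giving pq = 3366.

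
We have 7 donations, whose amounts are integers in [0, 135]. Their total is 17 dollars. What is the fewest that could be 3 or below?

Each value above 3 is at least 4, contributing at least 4 − 0 = 4 above the floor 0.
The sum exceeds the floor total 0 by 17, so at most ⌊17/4⌋ = 4 exceed 3, and at least 3 are ≤ 3.
Exactly 3 works: 3 values at 0 and 4 at 4 total 16; raise one of the low values by 1 (still ≤ 3) to hit 17.

3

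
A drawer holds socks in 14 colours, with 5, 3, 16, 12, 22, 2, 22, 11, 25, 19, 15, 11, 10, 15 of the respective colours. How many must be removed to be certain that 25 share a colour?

188

In the worst case you take as many as possible of each colour without reaching 25: 5 + 3 + 16 + 12 + 22 + 2 + 22 + 11 + 24 + 19 + 15 + 11 + 10 + 15 = 187.
The next one must give 25 of some colour, so 187 + 1 = 188.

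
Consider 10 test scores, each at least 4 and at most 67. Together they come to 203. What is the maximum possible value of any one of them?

67

Maximizing one value means minimizing the remaining 9.
The other 9 contribute at least 9 × 4 = 36, leaving at most 203 − 36 = 167.
But each score is capped at 67, so the maximum is 67.
Achievable: one at 67 and the other 9 totalling 136, which fits since 9 × 4 ≤ 136 ≤ 9 × 67.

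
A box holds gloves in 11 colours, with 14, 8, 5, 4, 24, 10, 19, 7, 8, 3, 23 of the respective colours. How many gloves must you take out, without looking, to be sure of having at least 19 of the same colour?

In the worst case you take as many as possible of each colour without reaching 19: 14 + 8 + 5 + 4 + 18 + 10 + 18 + 7 + 8 + 3 + 18 = 113.
The next one must give 19 of some colour, so 113 + 1 = 114.

114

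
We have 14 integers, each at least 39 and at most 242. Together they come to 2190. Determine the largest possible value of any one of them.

To make one integer as large as possible, make the other 13 as small as possible.
The other 13 contribute at least 13 × 39 = 507, leaving at most 2190 − 507 = 1683.
But each integer is capped at 242, so the maximum is 242.
Achievable: one at 242 and the other 13 totalling 1948, which fits since 13 × 39 ≤ 1948 ≤ 13 × 242.

242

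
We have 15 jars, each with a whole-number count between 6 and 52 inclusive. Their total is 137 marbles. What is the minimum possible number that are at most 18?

12

Let j be the number exceeding 18. Then the total is ≥ 19·j + 6·(15 − j) = 90 + 13j.
So 13j ≤ 47 and j ≤ 3; hence at least 15 − 3 = 12 are ≤ 18.
Exactly 12 works: 12 values at 6 and 3 at 19 total 129; raise one of the low values by 8 (still ≤ 18) to hit 137.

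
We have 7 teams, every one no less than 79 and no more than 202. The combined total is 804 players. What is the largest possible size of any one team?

202

To make one team as large as possible, make the other 6 as small as possible.
The other 6 contribute at least 6 × 79 = 474, leaving at most 804 − 474 = 330.
But each team is capped at 202, so the maximum is 202.
Achievable: one at 202 and the other 6 totalling 602, which fits since 6 × 79 ≤ 602 ≤ 6 × 202.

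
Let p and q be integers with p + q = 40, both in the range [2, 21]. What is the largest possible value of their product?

For a fixed sum, the product pq is largest when p and q are as close as possible.
Taking p = 20 and q = 20 (both in [2, 21]) gives pq = 400.

400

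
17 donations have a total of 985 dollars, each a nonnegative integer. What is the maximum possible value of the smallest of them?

57

The 17 values sum to 985, so their minimum is at most ⌊985/17⌋ = 57.
Taking 1 copy of 57 and 16 copies of 58 gives exactly 985, so 57 is attained.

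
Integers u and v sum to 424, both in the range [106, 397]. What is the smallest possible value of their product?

33708

Since u + v is fixed, pushing one of them to its bound minimizes the product.
At the endpoint u = 106, v = 424 − 106 = 318, so uv = 106 × 318 = 33708.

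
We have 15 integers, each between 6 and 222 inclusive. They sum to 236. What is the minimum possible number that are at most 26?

9

Each value above 26 is at least 27, contributing at least 27 − 6 = 21 above the floor 6.
The sum exceeds the floor total 90 by 146, so at most ⌊146/21⌋ = 6 exceed 26, and at least 9 are ≤ 26.
Exactly 9 works: 9 values at 6 and 6 at 27 total 216; raise one of the low values by 20 (still ≤ 26) to hit 236.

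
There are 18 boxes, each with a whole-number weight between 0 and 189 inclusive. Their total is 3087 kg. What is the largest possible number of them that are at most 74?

Suppose k of them are at most 74. Those contribute at most 74 each and the rest at most 189 each.
So the total is at most 74k + 189(18 − k) = 3402 − 115k. This must still be ≥ 3087, so k ≤ 2.
k = 2 is achieved by 2 values at 74 and 16 at 189, total 3172; lower one of the 189's by 85 (still > 74) to reach 3087.

2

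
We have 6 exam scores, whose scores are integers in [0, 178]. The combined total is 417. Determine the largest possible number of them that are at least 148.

If k of the values are ≥ 148, the total is ≥ 148k + 0(6 − k).
Setting 148k + 0(6 − k) ≤ 417 gives 148k ≤ 417, so k ≤ 2.
k = 2 is achieved by 2 values at 148 and 4 at 0, total 296; add 121 to one value (staying below 148) to reach 417.

2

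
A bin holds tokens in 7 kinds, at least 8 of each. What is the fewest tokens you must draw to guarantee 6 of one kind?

In the worst case you draw 5 of each of the 7 kinds: 7 × 5 = 35.
One more forces 6 of some kind, so 35 + 1 = 36.

36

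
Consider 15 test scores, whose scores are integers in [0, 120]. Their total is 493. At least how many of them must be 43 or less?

4

If only k of them are at most 43, the other 15 − k are at least 44, so the total is at least (15 − k)·44 + k·0.
This is ≤ 493, so (15 − k)·44 + 0k ≤ 493, which gives k ≥ 4.
Exactly 4 works: 4 values at 0 and 11 at 44 total 484; raise one of the low values by 9 (still ≤ 43) to hit 493.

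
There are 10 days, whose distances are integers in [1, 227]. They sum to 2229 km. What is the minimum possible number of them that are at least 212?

Each value short of 212 is at most 211, costing at least 227 − 211 = 16 against the maximum total of 2270.
We can afford to lose at most 2270 − 2229 = 41, so at most ⌊41/16⌋ = 2 fall short, and at least 8 are ≥ 212.
Exactly 8 works: 8 values at 227 and 2 at 211 total 2238; lower one of the high values by 9 (still ≥ 212) to hit 2229.

8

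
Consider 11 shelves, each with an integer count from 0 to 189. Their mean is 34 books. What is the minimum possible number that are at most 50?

4

The total is 11 × 34 = 374.
Each value above 50 is at least 51, contributing at least 51 − 0 = 51 above the floor 0.
The sum exceeds the floor total 0 by 374, so at most ⌊374/51⌋ = 7 exceed 50, and at least 4 are ≤ 50.
Exactly 4 works: 4 values at 0 and 7 at 51 total 357; raise one of the low values by 17 (still ≤ 50) to hit 374.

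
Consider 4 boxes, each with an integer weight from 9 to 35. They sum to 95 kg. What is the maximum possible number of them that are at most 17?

Each value at 17 or below falls at least 35 − 17 = 18 short of the ceiling 35.
The ceiling total is 4 × 35 = 140, and we need 95, so at most ⌊(140 − 95)/18⌋ = 2 can be that low.
k = 2 is achieved by 2 values at 17 and 2 at 35, total 104; lower one of the 35's by 9 (still > 17) to reach 95.

2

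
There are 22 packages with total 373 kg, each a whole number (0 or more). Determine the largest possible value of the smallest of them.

The 22 values sum to 373, so their minimum is at most ⌊373/22⌋ = 16.
Achievable: 1 of them at 16 and 21 at 17 total 373.

16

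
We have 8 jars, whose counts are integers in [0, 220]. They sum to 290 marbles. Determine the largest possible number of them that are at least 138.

2

Suppose k of them are at least 138. Those contribute at least 138 each and the other 8 − k at least 0 each.
So the total is at least 138k + 0(8 − k) = 0 + 138k. This must be ≤ 290, giving k ≤ 2.
k = 2 is achieved by 2 values at 138 and 6 at 0, total 276; add 14 to one value (staying below 138) to reach 290.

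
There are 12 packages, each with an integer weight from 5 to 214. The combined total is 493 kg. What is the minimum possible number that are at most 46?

Let j be the number exceeding 46. Then the total is ≥ 47·j + 5·(12 − j) = 60 + 42j.
So 42j ≤ 433 and j ≤ 10; hence at least 12 − 10 = 2 are ≤ 46.
Exactly 2 works: 2 values at 5 and 10 at 47 total 480; raise one of the low values by 13 (still ≤ 46) to hit 493.

2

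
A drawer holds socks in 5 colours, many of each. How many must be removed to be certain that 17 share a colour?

In the worst case you draw 16 of each of the 5 colours: 5 × 16 = 80.
One more forces 17 of some colour, so 80 + 1 = 81.

81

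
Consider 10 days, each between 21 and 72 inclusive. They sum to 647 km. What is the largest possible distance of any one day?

Maximizing one value means minimizing the remaining 9.
The other 9 contribute at least 9 × 21 = 189, leaving at most 647 − 189 = 458.
But each day is capped at 72, so the maximum is 72.
Achievable: one at 72 and the other 9 totalling 575, which fits since 9 × 21 ≤ 575 ≤ 9 × 72.

72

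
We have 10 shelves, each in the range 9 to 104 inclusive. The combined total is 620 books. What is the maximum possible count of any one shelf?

Maximizing one value means minimizing the remaining 9.
The other 9 contribute at least 9 × 9 = 81, leaving at most 620 − 81 = 539.
But each shelf is capped at 104, so the maximum is 104.
Achievable: one at 104 and the other 9 totalling 516, which fits since 9 × 9 ≤ 516 ≤ 9 × 104.

104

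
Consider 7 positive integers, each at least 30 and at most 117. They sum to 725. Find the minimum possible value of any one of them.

Minimizing one value means maximizing the remaining 6.
The other 6 can take up 6 × 117 = 702 ≥ 725 − 30, so one integer can sit at its floor of 30.
Achievable: one at 30 and the other 6 totalling 695, which fits since 6 × 30 ≤ 695 ≤ 6 × 117.

30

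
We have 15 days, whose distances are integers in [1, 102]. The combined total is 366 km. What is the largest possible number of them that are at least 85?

With k values at 85 or above and the rest at least 1, the sum is at least 15 + 84k.
Since the sum is 366, we need 84k ≤ 351, i.e. k ≤ 4.
k = 4 is achieved by 4 values at 85 and 11 at 1, total 351; add 15 to one value (staying below 85) to reach 366.

4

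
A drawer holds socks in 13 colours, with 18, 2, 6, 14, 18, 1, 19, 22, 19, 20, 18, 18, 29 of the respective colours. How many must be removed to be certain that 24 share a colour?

In the worst case you take as many as possible of each colour without reaching 24: 18 + 2 + 6 + 14 + 18 + 1 + 19 + 22 + 19 + 20 + 18 + 18 + 23 = 198.
The next one must give 24 of some colour, so 198 + 1 = 199.

199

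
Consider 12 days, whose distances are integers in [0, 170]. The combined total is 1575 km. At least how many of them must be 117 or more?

Suppose at most 12 − j of them reach 117; then j values are ≤ 116 and the rest ≤ 170.
The total is then ≤ 116·j + 170·(12 − j) = 2040 − 54j. For this to be ≥ 1575 we need j ≤ 8, so at least 12 − 8 = 4 must reach 117.
Exactly 4 works: 4 values at 170 and 8 at 116 total 1608; lower one of the high values by 33 (still ≥ 117) to hit 1575.

4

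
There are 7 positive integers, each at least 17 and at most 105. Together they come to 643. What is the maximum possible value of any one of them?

Maximizing one value means minimizing the remaining 6.
The other 6 contribute at least 6 × 17 = 102, leaving at most 643 − 102 = 541.
But each integer is capped at 105, so the maximum is 105.
Achievable: one at 105 and the other 6 totalling 538, which fits since 6 × 17 ≤ 538 ≤ 6 × 105.

105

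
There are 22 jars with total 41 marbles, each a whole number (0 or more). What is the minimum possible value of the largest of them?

If every one of the 22 were at most 1, the total would be at most 22 × 1 = 22 < 41.
Equality holds with 19 values of 2 and 3 values of 1.

2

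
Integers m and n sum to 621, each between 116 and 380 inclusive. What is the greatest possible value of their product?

With m + n fixed, mn peaks when the two are closest together.
Taking m = 310 and n = 311 (both in [116, 380]) gives mn = 96410.

96410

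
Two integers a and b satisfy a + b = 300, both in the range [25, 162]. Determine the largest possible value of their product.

With a + b fixed, ab peaks when the two are closest together.
Taking a = 150 and b = 150 (both in [25, 162]) gives ab = 22500.

22500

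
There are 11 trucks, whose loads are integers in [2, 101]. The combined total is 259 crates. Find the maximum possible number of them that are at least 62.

Suppose k of them are at least 62. Those contribute at least 62 each and the other 11 − k at least 2 each.
So the total is at least 62k + 2(11 − k) = 22 + 60k. This must be ≤ 259, giving k ≤ 3.
k = 3 is achieved by 3 values at 62 and 8 at 2, total 202; add 57 to one value (staying below 62) to reach 259.

3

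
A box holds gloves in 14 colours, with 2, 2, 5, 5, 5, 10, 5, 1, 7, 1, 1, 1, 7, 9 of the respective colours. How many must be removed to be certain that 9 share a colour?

59

In the worst case you take as many as possible of each colour without reaching 9: 2 + 2 + 5 + 5 + 5 + 8 + 5 + 1 + 7 + 1 + 1 + 1 + 7 + 8 = 58.
The next one must give 9 of some colour, so 58 + 1 = 59.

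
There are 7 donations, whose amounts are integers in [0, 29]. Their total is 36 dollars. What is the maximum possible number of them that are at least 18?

2

If k of the values are ≥ 18, the total is ≥ 18k + 0(7 − k).
Setting 18k + 0(7 − k) ≤ 36 gives 18k ≤ 36, so k ≤ 2.
k = 2 is achieved by 2 values at 18 and 5 at 0, total 36.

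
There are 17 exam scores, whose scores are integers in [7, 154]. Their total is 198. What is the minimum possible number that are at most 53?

Each value above 53 is at least 54, contributing at least 54 − 7 = 47 above the floor 7.
The sum exceeds the floor total 119 by 79, so at most ⌊79/47⌋ = 1 exceed 53, and at least 16 are ≤ 53.
Exactly 16 works: 16 values at 7 and 1 at 54 total 166; raise one of the low values by 32 (still ≤ 53) to hit 198.

16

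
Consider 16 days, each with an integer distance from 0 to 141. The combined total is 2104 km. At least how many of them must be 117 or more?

10

Suppose at most 16 − j of them reach 117; then j values are ≤ 116 and the rest ≤ 141.
The total is then ≤ 116·j + 141·(16 − j) = 2256 − 25j. For this to be ≥ 2104 we need j ≤ 6, so at least 16 − 6 = 10 must reach 117.
Exactly 10 works: 10 values at 141 and 6 at 116 total 2106; lower one of the high values by 2 (still ≥ 117) to hit 2104.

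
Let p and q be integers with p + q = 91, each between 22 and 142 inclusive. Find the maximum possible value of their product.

2070

With p + q fixed, pq peaks when the two are closest together.
Taking p = 45 and q = 46 (both in [22, 142]) gives pq = 2070.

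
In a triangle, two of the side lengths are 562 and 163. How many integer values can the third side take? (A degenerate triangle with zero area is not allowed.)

325

The triangle inequality gives |562 − 163| < c < 562 + 163, i.e. 399 < c < 725.
So c can be any integer from 400 to 724: 325 values.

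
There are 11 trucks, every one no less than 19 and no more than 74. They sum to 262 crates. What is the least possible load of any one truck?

19

Minimizing one value means maximizing the remaining 10.
The other 10 can take up 10 × 74 = 740 ≥ 262 − 19, so one truck can sit at its floor of 19.
Achievable: one at 19 and the other 10 totalling 243, which fits since 10 × 19 ≤ 243 ≤ 10 × 74.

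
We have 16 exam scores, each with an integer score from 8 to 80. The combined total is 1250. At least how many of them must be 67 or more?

Suppose at most 16 − j of them reach 67; then j values are ≤ 66 and the rest ≤ 80.
The total is then ≤ 66·j + 80·(16 − j) = 1280 − 14j. For this to be ≥ 1250 we need j ≤ 2, so at least 16 − 2 = 14 must reach 67.
Exactly 14 works: 14 values at 80 and 2 at 66 total 1252; lower one of the high values by 2 (still ≥ 67) to hit 1250.

14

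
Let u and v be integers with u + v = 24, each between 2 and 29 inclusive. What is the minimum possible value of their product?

uv = u(24 − u) is concave in u, so over [2, 22] it is minimized at an endpoint.
The extreme feasible split is u = 2, v = 22, giving uv = 44.

44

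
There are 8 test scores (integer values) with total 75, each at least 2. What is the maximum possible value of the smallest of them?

If every one of the 8 were at least 10, the total would be at least 8 × 10 = 80 > 75.
Achievable: 5 of them at 9 and 3 at 10 total 75.

9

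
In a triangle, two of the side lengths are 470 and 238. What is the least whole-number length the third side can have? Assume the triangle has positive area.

The third side must exceed |470 − 238| = 232.
The smallest integer above 232 is 233.

233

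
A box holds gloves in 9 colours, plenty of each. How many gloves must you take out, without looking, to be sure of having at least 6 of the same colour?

46

In the worst case you draw 5 of each of the 9 colours: 9 × 5 = 45.
One more forces 6 of some colour, so 45 + 1 = 46.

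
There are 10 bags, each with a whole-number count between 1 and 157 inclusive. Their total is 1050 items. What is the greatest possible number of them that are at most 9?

Suppose k of them are at most 9. Those contribute at most 9 each and the rest at most 157 each.
So the total is at most 9k + 157(10 − k) = 1570 − 148k. This must still be ≥ 1050, so k ≤ 3.
k = 3 is achieved by 3 values at 9 and 7 at 157, total 1126; lower one of the 157's by 76 (still > 9) to reach 1050.

3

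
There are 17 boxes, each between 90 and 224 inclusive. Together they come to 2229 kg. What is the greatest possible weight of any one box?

224

To make one box as large as possible, make the other 16 as small as possible.
The other 16 contribute at least 16 × 90 = 1440, leaving at most 2229 − 1440 = 789.
But each box is capped at 224, so the maximum is 224.
Achievable: one at 224 and the other 16 totalling 2005, which fits since 16 × 90 ≤ 2005 ≤ 16 × 224.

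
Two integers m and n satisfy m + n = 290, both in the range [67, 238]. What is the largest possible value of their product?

With m + n fixed, mn peaks when the two are closest together.
Taking m = 145 and n = 145 (both in [67, 238]) gives mn = 21025.

21025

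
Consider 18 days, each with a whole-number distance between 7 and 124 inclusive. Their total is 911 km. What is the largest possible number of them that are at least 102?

If k of the values are ≥ 102, the total is ≥ 102k + 7(18 − k).
Setting 102k + 7(18 − k) ≤ 911 gives 95k ≤ 785, so k ≤ 8.
k = 8 is achieved by 8 values at 102 and 10 at 7, total 886; add 25 to one value (staying below 102) to reach 911.

8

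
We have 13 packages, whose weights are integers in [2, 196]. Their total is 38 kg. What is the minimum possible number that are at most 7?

Let j be the number exceeding 7. Then the total is ≥ 8·j + 2·(13 − j) = 26 + 6j.
So 6j ≤ 12 and j ≤ 2; hence at least 13 − 2 = 11 are ≤ 7.
Exactly 11 works: 11 values at 2 and 2 at 8 total 38.

11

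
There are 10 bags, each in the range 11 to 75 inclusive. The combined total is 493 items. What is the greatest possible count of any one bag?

75

Maximizing one value means minimizing the remaining 9.
The other 9 contribute at least 9 × 11 = 99, leaving at most 493 − 99 = 394.
But each bag is capped at 75, so the maximum is 75.
Achievable: one at 75 and the other 9 totalling 418, which fits since 9 × 11 ≤ 418 ≤ 9 × 75.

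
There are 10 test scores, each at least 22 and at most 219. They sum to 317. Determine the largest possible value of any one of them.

To make one score as large as possible, make the other 9 as small as possible.
The other 9 contribute at least 9 × 22 = 198, leaving at most 317 − 198 = 119.
Since 119 ≤ 219, this is achievable: one at 119 and 9 at 22.

119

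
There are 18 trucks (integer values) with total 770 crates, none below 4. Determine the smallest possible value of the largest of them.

43

The average is 770/18 > 42, so not all 18 can be 42 or less; the largest is ≥ 43.
Taking 4 copies of 42 and 14 copies of 43 gives exactly 770, so 43 is attained.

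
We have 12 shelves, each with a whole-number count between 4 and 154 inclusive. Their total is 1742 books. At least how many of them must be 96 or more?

Suppose at most 12 − j of them reach 96; then j values are ≤ 95 and the rest ≤ 154.
The total is then ≤ 95·j + 154·(12 − j) = 1848 − 59j. For this to be ≥ 1742 we need j ≤ 1, so at least 12 − 1 = 11 must reach 96.
Exactly 11 works: 11 values at 154 and 1 at 95 total 1789; lower one of the high values by 47 (still ≥ 96) to hit 1742.

11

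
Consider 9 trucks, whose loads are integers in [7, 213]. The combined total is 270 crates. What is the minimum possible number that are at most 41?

If only k of them are at most 41, the other 9 − k are at least 42, so the total is at least (9 − k)·42 + k·7.
This is ≤ 270, so (9 − k)·42 + 7k ≤ 270, which gives k ≥ 4.
Exactly 4 works: 4 values at 7 and 5 at 42 total 238; raise one of the low values by 32 (still ≤ 41) to hit 270.

4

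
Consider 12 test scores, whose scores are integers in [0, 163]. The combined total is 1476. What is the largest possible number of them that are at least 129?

11

With k values at 129 or above and the rest at least 0, the sum is at least 0 + 129k.
Since the sum is 1476, we need 129k ≤ 1476, i.e. k ≤ 11.
k = 11 is achieved by 11 values at 129 and 1 at 0, total 1419; add 57 to one value (staying below 129) to reach 1476.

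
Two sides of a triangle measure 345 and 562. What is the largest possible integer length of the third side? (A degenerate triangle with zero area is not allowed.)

906

The third side must be less than 345 + 562 = 907.
The largest integer below 907 is 906.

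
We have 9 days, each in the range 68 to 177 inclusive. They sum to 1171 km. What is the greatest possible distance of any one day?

Maximizing one value means minimizing the remaining 8.
The other 8 contribute at least 8 × 68 = 544, leaving at most 1171 − 544 = 627.
But each day is capped at 177, so the maximum is 177.
Achievable: one at 177 and the other 8 totalling 994, which fits since 8 × 68 ≤ 994 ≤ 8 × 177.

177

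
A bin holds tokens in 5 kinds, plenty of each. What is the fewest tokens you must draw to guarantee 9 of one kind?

41

You could draw 8 of every kind without reaching 9 of any — 40 in all.
One more forces 9 of some kind, so 40 + 1 = 41.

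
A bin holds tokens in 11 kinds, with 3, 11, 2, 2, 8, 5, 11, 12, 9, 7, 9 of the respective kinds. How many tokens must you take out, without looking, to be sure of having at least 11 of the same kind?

76

In the worst case you take as many as possible of each kind without reaching 11: 3 + 10 + 2 + 2 + 8 + 5 + 10 + 10 + 9 + 7 + 9 = 75.
The next one must give 11 of some kind, so 75 + 1 = 76.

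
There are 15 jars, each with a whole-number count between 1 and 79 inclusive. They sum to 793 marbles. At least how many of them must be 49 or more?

3

If only k of them are at least 49, the other 15 − k are at most 48, so the total is at most k·79 + (15 − k)·48.
This must reach 793, so k·79 + (15 − k)·48 ≥ 793, giving k ≥ 3.
Exactly 3 works: 3 values at 79 and 12 at 48 total 813; lower one of the high values by 20 (still ≥ 49) to hit 793.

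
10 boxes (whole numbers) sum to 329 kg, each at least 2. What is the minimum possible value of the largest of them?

33

The average is 329/10 > 32, so not all 10 can be 32 or less; the largest is ≥ 33.
Achievable: 9 of them at 33 and 1 at 32 total 329.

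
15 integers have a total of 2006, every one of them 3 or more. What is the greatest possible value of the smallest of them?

133

The average is 2006/15 < 134, so some value is ≤ 133.
Achievable: 4 of them at 133 and 11 at 134 total 2006.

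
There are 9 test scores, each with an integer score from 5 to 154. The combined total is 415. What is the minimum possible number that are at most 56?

2

Each value above 56 is at least 57, contributing at least 57 − 5 = 52 above the floor 5.
The sum exceeds the floor total 45 by 370, so at most ⌊370/52⌋ = 7 exceed 56, and at least 2 are ≤ 56.
Exactly 2 works: 2 values at 5 and 7 at 57 total 409; raise one of the low values by 6 (still ≤ 56) to hit 415.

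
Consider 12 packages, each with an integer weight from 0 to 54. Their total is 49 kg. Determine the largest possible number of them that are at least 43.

1

Suppose k of them are at least 43. Those contribute at least 43 each and the other 12 − k at least 0 each.
So the total is at least 43k + 0(12 − k) = 0 + 43k. This must be ≤ 49, giving k ≤ 1.
k = 1 is achieved by 1 value at 43 and 11 at 0, total 43; add 6 to one value (staying below 43) to reach 49.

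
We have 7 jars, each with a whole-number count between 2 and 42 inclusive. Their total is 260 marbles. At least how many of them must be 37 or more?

Suppose at most 7 − j of them reach 37; then j values are ≤ 36 and the rest ≤ 42.
The total is then ≤ 36·j + 42·(7 − j) = 294 − 6j. For this to be ≥ 260 we need j ≤ 5, so at least 7 − 5 = 2 must reach 37.
Exactly 2 works: 2 values at 42 and 5 at 36 total 264; lower one of the high values by 4 (still ≥ 37) to hit 260.

2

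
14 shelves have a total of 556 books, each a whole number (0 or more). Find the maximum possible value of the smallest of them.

The average is 556/14 < 40, so some value is ≤ 39.
Achievable: 4 of them at 39 and 10 at 40 total 556.

39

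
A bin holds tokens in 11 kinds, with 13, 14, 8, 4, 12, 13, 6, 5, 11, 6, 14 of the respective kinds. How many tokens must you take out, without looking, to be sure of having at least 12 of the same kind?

96

In the worst case you take as many as possible of each kind without reaching 12: 11 + 11 + 8 + 4 + 11 + 11 + 6 + 5 + 11 + 6 + 11 = 95.
The next one must give 12 of some kind, so 95 + 1 = 96.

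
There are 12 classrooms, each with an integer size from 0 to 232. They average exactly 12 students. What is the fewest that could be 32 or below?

8

The total is 12 × 12 = 144.
Each value above 32 is at least 33, contributing at least 33 − 0 = 33 above the floor 0.
The sum exceeds the floor total 0 by 144, so at most ⌊144/33⌋ = 4 exceed 32, and at least 8 are ≤ 32.
Exactly 8 works: 8 values at 0 and 4 at 33 total 132; raise one of the low values by 12 (still ≤ 32) to hit 144.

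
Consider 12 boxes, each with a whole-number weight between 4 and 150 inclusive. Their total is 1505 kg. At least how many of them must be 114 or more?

5

Suppose at most 12 − j of them reach 114; then j values are ≤ 113 and the rest ≤ 150.
The total is then ≤ 113·j + 150·(12 − j) = 1800 − 37j. For this to be ≥ 1505 we need j ≤ 7, so at least 12 − 7 = 5 must reach 114.
Exactly 5 works: 5 values at 150 and 7 at 113 total 1541; lower one of the high values by 36 (still ≥ 114) to hit 1505.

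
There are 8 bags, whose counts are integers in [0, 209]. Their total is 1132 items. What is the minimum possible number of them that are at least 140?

1

If only k of them are at least 140, the other 8 − k are at most 139, so the total is at most k·209 + (8 − k)·139.
This must reach 1132, so k·209 + (8 − k)·139 ≥ 1132, giving k ≥ 1.
Exactly 1 works: 1 value at 209 and 7 at 139 total 1182; lower one of the high values by 50 (still ≥ 140) to hit 1132.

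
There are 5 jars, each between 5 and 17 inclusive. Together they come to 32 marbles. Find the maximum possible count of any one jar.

To make one jar as large as possible, make the other 4 as small as possible.
The other 4 contribute at least 4 × 5 = 20, leaving at most 32 − 20 = 12.
Since 12 ≤ 17, this is achievable: one at 12 and 4 at 5.

12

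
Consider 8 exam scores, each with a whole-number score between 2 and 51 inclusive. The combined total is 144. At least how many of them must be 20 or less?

Let j be the number exceeding 20. Then the total is ≥ 21·j + 2·(8 − j) = 16 + 19j.
So 19j ≤ 128 and j ≤ 6; hence at least 8 − 6 = 2 are ≤ 20.
Exactly 2 works: 2 values at 2 and 6 at 21 total 130; raise one of the low values by 14 (still ≤ 20) to hit 144.

2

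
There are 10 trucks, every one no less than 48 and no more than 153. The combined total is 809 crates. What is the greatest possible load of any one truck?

To make one truck as large as possible, make the other 9 as small as possible.
The other 9 contribute at least 9 × 48 = 432, leaving at most 809 − 432 = 377.
But each truck is capped at 153, so the maximum is 153.
Achievable: one at 153 and the other 9 totalling 656, which fits since 9 × 48 ≤ 656 ≤ 9 × 153.

153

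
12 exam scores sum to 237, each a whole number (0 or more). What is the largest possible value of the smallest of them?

19

The average is 237/12 < 20, so some value is ≤ 19.
Taking 3 copies of 19 and 9 copies of 20 gives exactly 237, so 19 is attained.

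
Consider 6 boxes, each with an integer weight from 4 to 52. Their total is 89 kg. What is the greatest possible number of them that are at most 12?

Suppose k of them are at most 12. Those contribute at most 12 each and the rest at most 52 each.
So the total is at most 12k + 52(6 − k) = 312 − 40k. This must still be ≥ 89, so k ≤ 5.
k = 5 is achieved by 5 values at 12 and 1 at 52, total 112; lower one of the 52's by 23 (still > 12) to reach 89.

5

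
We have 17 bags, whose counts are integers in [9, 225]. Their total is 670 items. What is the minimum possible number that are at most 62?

If only k of them are at most 62, the other 17 − k are at least 63, so the total is at least (17 − k)·63 + k·9.
This is ≤ 670, so (17 − k)·63 + 9k ≤ 670, which gives k ≥ 8.
Exactly 8 works: 8 values at 9 and 9 at 63 total 639; raise one of the low values by 31 (still ≤ 62) to hit 670.

8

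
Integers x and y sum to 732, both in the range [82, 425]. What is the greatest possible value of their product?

xy = x(732 − x) is maximized when x is as near 732/2 as the bounds allow.
Taking x = 366 and y = 366 (both in [82, 425]) gives xy = 133956.

133956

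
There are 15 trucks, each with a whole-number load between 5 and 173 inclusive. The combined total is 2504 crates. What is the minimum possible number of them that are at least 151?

12

Each value short of 151 is at most 150, costing at least 173 − 150 = 23 against the maximum total of 2595.
We can afford to lose at most 2595 − 2504 = 91, so at most ⌊91/23⌋ = 3 fall short, and at least 12 are ≥ 151.
Exactly 12 works: 12 values at 173 and 3 at 150 total 2526; lower one of the high values by 22 (still ≥ 151) to hit 2504.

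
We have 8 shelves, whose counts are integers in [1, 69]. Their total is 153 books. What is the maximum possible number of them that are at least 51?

2

Suppose k of them are at least 51. Those contribute at least 51 each and the other 8 − k at least 1 each.
So the total is at least 51k + 1(8 − k) = 8 + 50k. This must be ≤ 153, giving k ≤ 2.
k = 2 is achieved by 2 values at 51 and 6 at 1, total 108; add 45 to one value (staying below 51) to reach 153.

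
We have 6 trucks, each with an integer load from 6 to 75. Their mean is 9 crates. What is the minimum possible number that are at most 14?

4

The total is 6 × 9 = 54.
If only k of them are at most 14, the other 6 − k are at least 15, so the total is at least (6 − k)·15 + k·6.
This is ≤ 54, so (6 − k)·15 + 6k ≤ 54, which gives k ≥ 4.
Exactly 4 works: 4 values at 6 and 2 at 15 total 54.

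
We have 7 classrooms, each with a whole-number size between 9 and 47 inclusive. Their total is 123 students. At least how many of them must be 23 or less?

Let j be the number exceeding 23. Then the total is ≥ 24·j + 9·(7 − j) = 63 + 15j.
So 15j ≤ 60 and j ≤ 4; hence at least 7 − 4 = 3 are ≤ 23.
Exactly 3 works: 3 values at 9 and 4 at 24 total 123.

3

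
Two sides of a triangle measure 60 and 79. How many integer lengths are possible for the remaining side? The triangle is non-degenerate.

The triangle inequality gives |60 − 79| < c < 60 + 79, i.e. 19 < c < 139.
So c can be any integer from 20 to 138: 119 values.

119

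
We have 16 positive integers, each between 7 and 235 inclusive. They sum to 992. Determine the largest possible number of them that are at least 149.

6

If k of the values are ≥ 149, the total is ≥ 149k + 7(16 − k).
Setting 149k + 7(16 − k) ≤ 992 gives 142k ≤ 880, so k ≤ 6.
k = 6 is achieved by 6 values at 149 and 10 at 7, total 964; add 28 to one value (staying below 149) to reach 992.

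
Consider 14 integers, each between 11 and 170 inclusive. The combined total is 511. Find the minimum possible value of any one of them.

11

Minimizing one value means maximizing the remaining 13.
The other 13 can take up 13 × 170 = 2210 ≥ 511 − 11, so one integer can sit at its floor of 11.
Achievable: one at 11 and the other 13 totalling 500, which fits since 13 × 11 ≤ 500 ≤ 13 × 170.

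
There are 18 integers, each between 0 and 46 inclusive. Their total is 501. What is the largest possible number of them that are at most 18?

11

Each value at 18 or below falls at least 46 − 18 = 28 short of the ceiling 46.
The ceiling total is 18 × 46 = 828, and we need 501, so at most ⌊(828 − 501)/28⌋ = 11 can be that low.
k = 11 is achieved by 11 values at 18 and 7 at 46, total 520; lower one of the 46's by 19 (still > 18) to reach 501.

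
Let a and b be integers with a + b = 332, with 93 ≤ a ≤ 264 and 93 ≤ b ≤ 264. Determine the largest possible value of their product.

27556

For a fixed sum, the product ab is largest when a and b are as close as possible.
Taking a = 166 and b = 166 (both in [93, 264]) gives ab = 27556.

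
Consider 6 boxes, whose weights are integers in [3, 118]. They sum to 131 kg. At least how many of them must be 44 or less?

4

If only k of them are at most 44, the other 6 − k are at least 45, so the total is at least (6 − k)·45 + k·3.
This is ≤ 131, so (6 − k)·45 + 3k ≤ 131, which gives k ≥ 4.
Exactly 4 works: 4 values at 3 and 2 at 45 total 102; raise one of the low values by 29 (still ≤ 44) to hit 131.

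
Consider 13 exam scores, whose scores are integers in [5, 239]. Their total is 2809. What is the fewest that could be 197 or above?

If only k of them are at least 197, the other 13 − k are at most 196, so the total is at most k·239 + (13 − k)·196.
This must reach 2809, so k·239 + (13 − k)·196 ≥ 2809, giving k ≥ 7.
Exactly 7 works: 7 values at 239 and 6 at 196 total 2849; lower one of the high values by 40 (still ≥ 197) to hit 2809.

7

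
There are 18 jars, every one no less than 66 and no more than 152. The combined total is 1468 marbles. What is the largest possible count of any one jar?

152

To make one jar as large as possible, make the other 17 as small as possible.
The other 17 contribute at least 17 × 66 = 1122, leaving at most 1468 − 1122 = 346.
But each jar is capped at 152, so the maximum is 152.
Achievable: one at 152 and the other 17 totalling 1316, which fits since 17 × 66 ≤ 1316 ≤ 17 × 152.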